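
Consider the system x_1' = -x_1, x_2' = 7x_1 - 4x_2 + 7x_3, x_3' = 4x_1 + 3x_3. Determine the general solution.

x_1(t) = C_1e^(-t), x_2(t) = C_2e^(3t) - C_3e^(-4t), x_3(t) = -C_1e^(-t) + C_2e^(3t)

Coefficient matrix A = [[-1, 0, 0], [7, -4, 7], [4, 0, 3]].
det(A - λI) = 0 gives eigenvalues λ = -1, 3, -4.
For λ=-1: eigenvector (1,0,-1).
For λ=3: eigenvector (0,1,1).
For λ=-4: eigenvector (0,-1,0).
General solution: C_1e^(-t)(1,0,-1) + C_2e^(3t)(0,1,1) + C_3e^(-4t)(0,-1,0).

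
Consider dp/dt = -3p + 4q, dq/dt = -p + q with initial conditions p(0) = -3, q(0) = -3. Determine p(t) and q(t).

p(t) = -6te^(-t) - 3e^(-t), q(t) = -3te^(-t) - 3e^(-t)

Coefficient matrix A = [[-3, 4], [-1, 1]].
Characteristic polynomial det(A - λI) = λ^2 + 2λ + 1 = 0.
Single eigenvalue λ = -1 with algebraic multiplicity 2.
Eigenvector v = (2,1); generalized eigenvector w with (A-λI)w=v is (1,1).
General solution: e^(-t)[K_1·v + K_2·(t·v + w)].
Applying p(0)=-3, q(0)=-3 gives K_1=0, K_2=-3.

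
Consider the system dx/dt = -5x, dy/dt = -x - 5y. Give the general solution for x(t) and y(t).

Coefficient matrix A = [[-5, 0], [-1, -5]].
Characteristic polynomial det(A - λI) = λ^2 + 10λ + 25 = 0.
Single eigenvalue λ = -5 with algebraic multiplicity 2.
Eigenvector v = (0,-1); generalized eigenvector w with (A-λI)w=v is (1,-1).
General solution: e^(-5t)[C_1·v + C_2·(t·v + w)].

x(t) = C_2e^(-5t), y(t) = -C_1e^(-5t) - C_2te^(-5t) - C_2e^(-5t)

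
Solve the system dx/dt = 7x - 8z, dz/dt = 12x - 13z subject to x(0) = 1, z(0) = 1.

Coefficient matrix A = [[7, -8], [12, -13]].
Characteristic polynomial det(A - λI) = λ^2 + 6λ + 5 = 0.
Eigenvalues λ = -1, -5.
For λ=-1: (A-λI) row 1 is [8, -8], so an eigenvector is (1, 1).
For λ=-5: (A-λI) row 1 is [12, -8], so an eigenvector is (-2, -3).
General solution: K_1e^(-t)(1,1) + K_2e^(-5t)(-2,-3).
Applying x(0)=1, z(0)=1 gives K_1=1, K_2=0.

x(t) = e^(-t), z(t) = e^(-t)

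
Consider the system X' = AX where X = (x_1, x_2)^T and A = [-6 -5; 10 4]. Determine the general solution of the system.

Coefficient matrix A = [[-6, -5], [10, 4]].
Characteristic polynomial det(A - λI) = λ^2 + 2λ + 26 = 0.
Eigenvalues λ = -1 ± 5i (complex conjugate pair).
For λ=-1+5i: an eigenvector is (-1,1) - i(0,-1) = (-1, 1 + i).
A real fundamental pair from Re and Im of e^((-1+5i)t)v: X_1 = e^(-t)(cos(5t)·(-1,1) + sin(5t)·(0,-1)), X_2 = e^(-t)(sin(5t)·(-1,1) - cos(5t)·(0,-1)).
General solution: c_1X_1 + c_2X_2.

x_1(t) = -c_1e^(-t)cos(5t) - c_2e^(-t)sin(5t), x_2(t) = -c_1e^(-t)sin(5t) + c_1e^(-t)cos(5t) + c_2e^(-t)sin(5t) + c_2e^(-t)cos(5t)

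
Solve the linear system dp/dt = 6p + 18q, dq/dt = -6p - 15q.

Coefficient matrix A = [[6, 18], [-6, -15]].
Characteristic polynomial det(A - λI) = λ^2 + 9λ + 18 = 0.
Eigenvalues λ = -6, -3.
For λ=-6: (A-λI) row 1 is [12, 18], so an eigenvector is (3, -2).
For λ=-3: (A-λI) row 1 is [9, 18], so an eigenvector is (-2, 1).
General solution: C_1e^(-6t)(3,-2) + C_2e^(-3t)(-2,1).

p(t) = 3C_1e^(-6t) - 2C_2e^(-3t), q(t) = -2C_1e^(-6t) + C_2e^(-3t)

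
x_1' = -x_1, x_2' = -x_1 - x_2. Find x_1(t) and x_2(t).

Coefficient matrix A = [[-1, 0], [-1, -1]].
Characteristic polynomial det(A - λI) = λ^2 + 2λ + 1 = 0.
Single eigenvalue λ = -1 with algebraic multiplicity 2.
Eigenvector v = (0,-1); generalized eigenvector w with (A-λI)w=v is (1,1).
General solution: e^(-t)[C_1·v + C_2·(t·v + w)].

x_1(t) = C_2e^(-t), x_2(t) = -C_1e^(-t) - C_2te^(-t) + C_2e^(-t)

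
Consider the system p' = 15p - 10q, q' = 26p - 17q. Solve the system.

p(t) = -C_1e^(-t)sin(2t) - 2C_1e^(-t)cos(2t) - 2C_2e^(-t)sin(2t) + C_2e^(-t)cos(2t), q(t) = -2C_1e^(-t)sin(2t) - 3C_1e^(-t)cos(2t) - 3C_2e^(-t)sin(2t) + 2C_2e^(-t)cos(2t)

Coefficient matrix A = [[15, -10], [26, -17]].
Characteristic polynomial det(A - λI) = λ^2 + 2λ + 5 = 0.
Eigenvalues λ = -1 ± 2i (complex conjugate pair).
For λ=-1+2i: an eigenvector is (-2,-3) - i(-1,-2) = (-2 + i, -3 + 2i).
A real fundamental pair from Re and Im of e^((-1+2i)t)v: X_1 = e^(-t)(cos(2t)·(-2,-3) + sin(2t)·(-1,-2)), X_2 = e^(-t)(sin(2t)·(-2,-3) - cos(2t)·(-1,-2)).
General solution: C_1X_1 + C_2X_2.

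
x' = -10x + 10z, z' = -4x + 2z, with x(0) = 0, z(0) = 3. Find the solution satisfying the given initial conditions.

Coefficient matrix A = [[-10, 10], [-4, 2]].
Characteristic polynomial det(A - λI) = λ^2 + 8λ + 20 = 0.
Eigenvalues λ = -4 ± 2i (complex conjugate pair).
For λ=-4+2i: an eigenvector is (-2,-1) - i(1,1) = (-2 - i, -1 - i).
A real fundamental pair from Re and Im of e^((-4+2i)t)v: X_1 = e^(-4t)(cos(2t)·(-2,-1) + sin(2t)·(1,1)), X_2 = e^(-4t)(sin(2t)·(-2,-1) - cos(2t)·(1,1)).
General solution: K_1X_1 + K_2X_2.
Applying x(0)=0, z(0)=3 gives K_1=3, K_2=-6.

x(t) = 15e^(-4t)sin(2t), z(t) = 9e^(-4t)sin(2t) + 3e^(-4t)cos(2t)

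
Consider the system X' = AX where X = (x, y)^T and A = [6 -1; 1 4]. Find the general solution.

x(t) = -K_1e^(5t) - K_2te^(5t), y(t) = -K_1e^(5t) - K_2te^(5t) + K_2e^(5t)

Coefficient matrix A = [[6, -1], [1, 4]].
Characteristic polynomial det(A - λI) = λ^2 - 10λ + 25 = 0.
Single eigenvalue λ = 5 with algebraic multiplicity 2.
Eigenvector v = (-1,-1); generalized eigenvector w with (A-λI)w=v is (0,1).
General solution: e^(5t)[K_1·v + K_2·(t·v + w)].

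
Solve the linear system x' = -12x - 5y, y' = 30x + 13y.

Coefficient matrix A = [[-12, -5], [30, 13]].
Characteristic polynomial det(A - λI) = λ^2 - λ - 6 = 0.
Eigenvalues λ = -2, 3.
For λ=-2: (A-λI) row 1 is [-10, -5], so an eigenvector is (1, -2).
For λ=3: (A-λI) row 1 is [-15, -5], so an eigenvector is (-1, 3).
General solution: c_1e^(-2t)(1,-2) + c_2e^(3t)(-1,3).

x(t) = c_1e^(-2t) - c_2e^(3t), y(t) = -2c_1e^(-2t) + 3c_2e^(3t)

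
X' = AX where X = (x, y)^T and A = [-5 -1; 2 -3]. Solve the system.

x(t) = -K_1e^(-4t)sin(t) + K_2e^(-4t)cos(t), y(t) = K_1e^(-4t)sin(t) + K_1e^(-4t)cos(t) + K_2e^(-4t)sin(t) - K_2e^(-4t)cos(t)

Coefficient matrix A = [[-5, -1], [2, -3]].
Characteristic polynomial det(A - λI) = λ^2 + 8λ + 17 = 0.
Eigenvalues λ = -4 ± i (complex conjugate pair).
For λ=-4+i: an eigenvector is (0,1) - i(-1,1) = (0 + i, 1 - i).
A real fundamental pair from Re and Im of e^((-4+i)t)v: X_1 = e^(-4t)(cos(t)·(0,1) + sin(t)·(-1,1)), X_2 = e^(-4t)(sin(t)·(0,1) - cos(t)·(-1,1)).
General solution: K_1X_1 + K_2X_2.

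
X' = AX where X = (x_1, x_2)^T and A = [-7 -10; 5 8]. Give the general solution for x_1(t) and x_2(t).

x_1(t) = K_1e^(3t) - 2K_2e^(-2t), x_2(t) = -K_1e^(3t) + K_2e^(-2t)

Coefficient matrix A = [[-7, -10], [5, 8]].
Characteristic polynomial det(A - λI) = λ^2 - λ - 6 = 0.
Eigenvalues λ = 3, -2.
For λ=3: (A-λI) row 1 is [-10, -10], so an eigenvector is (1, -1).
For λ=-2: (A-λI) row 1 is [-5, -10], so an eigenvector is (-2, 1).
General solution: K_1e^(3t)(1,-1) + K_2e^(-2t)(-2,1).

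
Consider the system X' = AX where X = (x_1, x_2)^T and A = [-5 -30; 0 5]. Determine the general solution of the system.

x_1(t) = 3C_1e^(5t) - C_2e^(-5t), x_2(t) = -C_1e^(5t)

Coefficient matrix A = [[-5, -30], [0, 5]].
Characteristic polynomial det(A - λI) = λ^2 - 25 = 0.
Eigenvalues λ = 5, -5.
For λ=5: (A-λI) row 1 is [-10, -30], so an eigenvector is (3, -1).
For λ=-5: (A-λI) row 1 is [0, -30], so an eigenvector is (-1, 0).
General solution: C_1e^(5t)(3,-1) + C_2e^(-5t)(-1,0).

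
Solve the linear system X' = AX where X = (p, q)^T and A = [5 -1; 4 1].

p(t) = -c_1e^(3t) - c_2te^(3t) - 2c_2e^(3t), q(t) = -2c_1e^(3t) - 2c_2te^(3t) - 3c_2e^(3t)

Coefficient matrix A = [[5, -1], [4, 1]].
Characteristic polynomial det(A - λI) = λ^2 - 6λ + 9 = 0.
Single eigenvalue λ = 3 with algebraic multiplicity 2.
Eigenvector v = (-1,-2); generalized eigenvector w with (A-λI)w=v is (-2,-3).
General solution: e^(3t)[c_1·v + c_2·(t·v + w)].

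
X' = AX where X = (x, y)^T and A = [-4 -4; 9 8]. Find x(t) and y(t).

Coefficient matrix A = [[-4, -4], [9, 8]].
Characteristic polynomial det(A - λI) = λ^2 - 4λ + 4 = 0.
Single eigenvalue λ = 2 with algebraic multiplicity 2.
Eigenvector v = (-2,3); generalized eigenvector w with (A-λI)w=v is (1,-1).
General solution: e^(2t)[C_1·v + C_2·(t·v + w)].

x(t) = -2C_1e^(2t) - 2C_2te^(2t) + C_2e^(2t), y(t) = 3C_1e^(2t) + 3C_2te^(2t) - C_2e^(2t)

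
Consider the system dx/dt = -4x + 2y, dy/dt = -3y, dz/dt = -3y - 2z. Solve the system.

Coefficient matrix A = [[-4, 2, 0], [0, -3, 0], [0, -3, -2]].
det(A - λI) = 0 gives eigenvalues λ = -4, -3, -2.
For λ=-4: eigenvector (1,0,0).
For λ=-3: eigenvector (2,1,3).
For λ=-2: eigenvector (0,0,1).
General solution: K_1e^(-4t)(1,0,0) + K_2e^(-3t)(2,1,3) + K_3e^(-2t)(0,0,1).

x(t) = K_1e^(-4t) + 2K_2e^(-3t), y(t) = K_2e^(-3t), z(t) = 3K_2e^(-3t) + K_3e^(-2t)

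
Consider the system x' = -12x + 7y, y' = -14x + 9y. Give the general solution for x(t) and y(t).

Coefficient matrix A = [[-12, 7], [-14, 9]].
Characteristic polynomial det(A - λI) = λ^2 + 3λ - 10 = 0.
Eigenvalues λ = 2, -5.
For λ=2: (A-λI) row 1 is [-14, 7], so an eigenvector is (-1, -2).
For λ=-5: (A-λI) row 1 is [-7, 7], so an eigenvector is (1, 1).
General solution: c_1e^(2t)(-1,-2) + c_2e^(-5t)(1,1).

x(t) = -c_1e^(2t) + c_2e^(-5t), y(t) = -2c_1e^(2t) + c_2e^(-5t)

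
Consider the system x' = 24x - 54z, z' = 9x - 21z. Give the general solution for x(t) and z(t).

x(t) = 3C_1e^(6t) - 2C_2e^(-3t), z(t) = C_1e^(6t) - C_2e^(-3t)

Coefficient matrix A = [[24, -54], [9, -21]].
Characteristic polynomial det(A - λI) = λ^2 - 3λ - 18 = 0.
Eigenvalues λ = 6, -3.
For λ=6: (A-λI) row 1 is [18, -54], so an eigenvector is (3, 1).
For λ=-3: (A-λI) row 1 is [27, -54], so an eigenvector is (-2, -1).
General solution: C_1e^(6t)(3,1) + C_2e^(-3t)(-2,-1).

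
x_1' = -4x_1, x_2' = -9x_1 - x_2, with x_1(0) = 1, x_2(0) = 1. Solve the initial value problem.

x_1(t) = e^(-4t), x_2(t) = -2e^(-t) + 3e^(-4t)

Coefficient matrix A = [[-4, 0], [-9, -1]].
Characteristic polynomial det(A - λI) = λ^2 + 5λ + 4 = 0.
Eigenvalues λ = -1, -4.
For λ=-1: (A-λI) row 1 is [-3, 0], so an eigenvector is (0, 1).
For λ=-4: (A-λI) row 2 is [-9, 3], so an eigenvector is (1, 3).
General solution: K_1e^(-t)(0,1) + K_2e^(-4t)(1,3).
Applying x_1(0)=1, x_2(0)=1 gives K_1=-2, K_2=1.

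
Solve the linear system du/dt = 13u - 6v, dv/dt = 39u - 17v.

u(t) = K_1e^(-2t)sin(3t) - K_1e^(-2t)cos(3t) - K_2e^(-2t)sin(3t) - K_2e^(-2t)cos(3t), v(t) = 2K_1e^(-2t)sin(3t) - 3K_1e^(-2t)cos(3t) - 3K_2e^(-2t)sin(3t) - 2K_2e^(-2t)cos(3t)

Coefficient matrix A = [[13, -6], [39, -17]].
Characteristic polynomial det(A - λI) = λ^2 + 4λ + 13 = 0.
Eigenvalues λ = -2 ± 3i (complex conjugate pair).
For λ=-2+3i: an eigenvector is (-1,-3) - i(1,2) = (-1 - i, -3 - 2i).
A real fundamental pair from Re and Im of e^((-2+3i)t)v: X_1 = e^(-2t)(cos(3t)·(-1,-3) + sin(3t)·(1,2)), X_2 = e^(-2t)(sin(3t)·(-1,-3) - cos(3t)·(1,2)).
General solution: K_1X_1 + K_2X_2.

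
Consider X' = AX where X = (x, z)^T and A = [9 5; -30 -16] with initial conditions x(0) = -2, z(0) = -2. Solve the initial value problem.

x(t) = -8e^(-t) + 6e^(-6t), z(t) = 16e^(-t) - 18e^(-6t)

Coefficient matrix A = [[9, 5], [-30, -16]].
Characteristic polynomial det(A - λI) = λ^2 + 7λ + 6 = 0.
Eigenvalues λ = -6, -1.
For λ=-6: (A-λI) row 1 is [15, 5], so an eigenvector is (1, -3).
For λ=-1: (A-λI) row 1 is [10, 5], so an eigenvector is (-1, 2).
General solution: K_1e^(-6t)(1,-3) + K_2e^(-t)(-1,2).
Applying x(0)=-2, z(0)=-2 gives K_1=6, K_2=8.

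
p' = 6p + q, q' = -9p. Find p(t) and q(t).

Coefficient matrix A = [[6, 1], [-9, 0]].
Characteristic polynomial det(A - λI) = λ^2 - 6λ + 9 = 0.
Single eigenvalue λ = 3 with algebraic multiplicity 2.
Eigenvector v = (-1,3); generalized eigenvector w with (A-λI)w=v is (-1,2).
General solution: e^(3t)[K_1·v + K_2·(t·v + w)].

p(t) = -K_1e^(3t) - K_2te^(3t) - K_2e^(3t), q(t) = 3K_1e^(3t) + 3K_2te^(3t) + 2K_2e^(3t)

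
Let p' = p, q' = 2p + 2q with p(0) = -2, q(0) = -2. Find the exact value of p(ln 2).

A = [[1,0],[2,2]]; eigenvalues λ = 2, 1.
Eigenvectors: (0,-1) for λ=2, (1,-2) for λ=1.
From the initial condition, c_1 = 6, c_2 = -2.
p(ln 2) = (6)(2^2)(0) + (-2)(2^1)(1) = -4.

-4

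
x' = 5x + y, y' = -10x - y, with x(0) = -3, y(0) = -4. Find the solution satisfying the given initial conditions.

x(t) = -13e^(2t)sin(t) - 3e^(2t)cos(t), y(t) = 42e^(2t)sin(t) - 4e^(2t)cos(t)

Coefficient matrix A = [[5, 1], [-10, -1]].
Characteristic polynomial det(A - λI) = λ^2 - 4λ + 5 = 0.
Eigenvalues λ = 2 ± i (complex conjugate pair).
For λ=2+i: an eigenvector is (0,1) - i(1,-3) = (0 - i, 1 + 3i).
A real fundamental pair from Re and Im of e^((2+i)t)v: X_1 = e^(2t)(cos(t)·(0,1) + sin(t)·(1,-3)), X_2 = e^(2t)(sin(t)·(0,1) - cos(t)·(1,-3)).
General solution: C_1X_1 + C_2X_2.
Applying x(0)=-3, y(0)=-4 gives C_1=-13, C_2=3.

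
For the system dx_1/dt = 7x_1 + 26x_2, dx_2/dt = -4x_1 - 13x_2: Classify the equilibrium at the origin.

A = [[7,26],[-4,-13]]; det(A-λI) = λ^2 + 6λ + 13.
λ = -3 ± 2i: negative real part.

stable spiral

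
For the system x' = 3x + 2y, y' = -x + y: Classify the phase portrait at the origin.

A = [[3,2],[-1,1]]; det(A-λI) = λ^2 - 4λ + 5.
λ = 2 ± i: positive real part.

unstable spiral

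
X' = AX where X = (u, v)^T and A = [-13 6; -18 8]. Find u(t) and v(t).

Coefficient matrix A = [[-13, 6], [-18, 8]].
Characteristic polynomial det(A - λI) = λ^2 + 5λ + 4 = 0.
Eigenvalues λ = -1, -4.
For λ=-1: (A-λI) row 1 is [-12, 6], so an eigenvector is (-1, -2).
For λ=-4: (A-λI) row 1 is [-9, 6], so an eigenvector is (2, 3).
General solution: C_1e^(-t)(-1,-2) + C_2e^(-4t)(2,3).

u(t) = -C_1e^(-t) + 2C_2e^(-4t), v(t) = -2C_1e^(-t) + 3C_2e^(-4t)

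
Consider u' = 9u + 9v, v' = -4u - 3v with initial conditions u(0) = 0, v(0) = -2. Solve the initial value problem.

Coefficient matrix A = [[9, 9], [-4, -3]].
Characteristic polynomial det(A - λI) = λ^2 - 6λ + 9 = 0.
Single eigenvalue λ = 3 with algebraic multiplicity 2.
Eigenvector v = (3,-2); generalized eigenvector w with (A-λI)w=v is (2,-1).
General solution: e^(3t)[c_1·v + c_2·(t·v + w)].
Applying u(0)=0, v(0)=-2 gives c_1=4, c_2=-6.

u(t) = -18te^(3t), v(t) = 12te^(3t) - 2e^(3t)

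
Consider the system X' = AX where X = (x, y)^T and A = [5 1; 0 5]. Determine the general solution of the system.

x(t) = -C_1e^(5t) - C_2te^(5t) - 2C_2e^(5t), y(t) = -C_2e^(5t)

Coefficient matrix A = [[5, 1], [0, 5]].
Characteristic polynomial det(A - λI) = λ^2 - 10λ + 25 = 0.
Single eigenvalue λ = 5 with algebraic multiplicity 2.
Eigenvector v = (-1,0); generalized eigenvector w with (A-λI)w=v is (-2,-1).
General solution: e^(5t)[C_1·v + C_2·(t·v + w)].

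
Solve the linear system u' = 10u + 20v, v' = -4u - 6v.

u(t) = c_1e^(2t)sin(4t) - 2c_1e^(2t)cos(4t) - 2c_2e^(2t)sin(4t) - c_2e^(2t)cos(4t), v(t) = c_1e^(2t)cos(4t) + c_2e^(2t)sin(4t)

Coefficient matrix A = [[10, 20], [-4, -6]].
Characteristic polynomial det(A - λI) = λ^2 - 4λ + 20 = 0.
Eigenvalues λ = 2 ± 4i (complex conjugate pair).
For λ=2+4i: an eigenvector is (-2,1) - i(1,0) = (-2 - i, 1).
A real fundamental pair from Re and Im of e^((2+4i)t)v: X_1 = e^(2t)(cos(4t)·(-2,1) + sin(4t)·(1,0)), X_2 = e^(2t)(sin(4t)·(-2,1) - cos(4t)·(1,0)).
General solution: c_1X_1 + c_2X_2.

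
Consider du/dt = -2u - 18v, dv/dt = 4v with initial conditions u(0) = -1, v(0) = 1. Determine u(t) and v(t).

Coefficient matrix A = [[-2, -18], [0, 4]].
Characteristic polynomial det(A - λI) = λ^2 - 2λ - 8 = 0.
Eigenvalues λ = 4, -2.
For λ=4: (A-λI) row 1 is [-6, -18], so an eigenvector is (3, -1).
For λ=-2: (A-λI) row 1 is [0, -18], so an eigenvector is (1, 0).
General solution: C_1e^(4t)(3,-1) + C_2e^(-2t)(1,0).
Applying u(0)=-1, v(0)=1 gives C_1=-1, C_2=2.

u(t) = -3e^(4t) + 2e^(-2t), v(t) = e^(4t)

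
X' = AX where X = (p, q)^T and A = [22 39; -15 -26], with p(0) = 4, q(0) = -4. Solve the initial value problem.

Coefficient matrix A = [[22, 39], [-15, -26]].
Characteristic polynomial det(A - λI) = λ^2 + 4λ + 13 = 0.
Eigenvalues λ = -2 ± 3i (complex conjugate pair).
For λ=-2+3i: an eigenvector is (-2,1) - i(-3,2) = (-2 + 3i, 1 - 2i).
A real fundamental pair from Re and Im of e^((-2+3i)t)v: X_1 = e^(-2t)(cos(3t)·(-2,1) + sin(3t)·(-3,2)), X_2 = e^(-2t)(sin(3t)·(-2,1) - cos(3t)·(-3,2)).
General solution: K_1X_1 + K_2X_2.
Applying p(0)=4, q(0)=-4 gives K_1=4, K_2=4.

p(t) = -20e^(-2t)sin(3t) + 4e^(-2t)cos(3t), q(t) = 12e^(-2t)sin(3t) - 4e^(-2t)cos(3t)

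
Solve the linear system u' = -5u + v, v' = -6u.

Coefficient matrix A = [[-5, 1], [-6, 0]].
Characteristic polynomial det(A - λI) = λ^2 + 5λ + 6 = 0.
Eigenvalues λ = -2, -3.
For λ=-2: (A-λI) row 1 is [-3, 1], so an eigenvector is (-1, -3).
For λ=-3: (A-λI) row 1 is [-2, 1], so an eigenvector is (-1, -2).
General solution: C_1e^(-2t)(-1,-3) + C_2e^(-3t)(-1,-2).

u(t) = -C_1e^(-2t) - C_2e^(-3t), v(t) = -3C_1e^(-2t) - 2C_2e^(-3t)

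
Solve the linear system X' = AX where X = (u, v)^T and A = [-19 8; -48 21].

Coefficient matrix A = [[-19, 8], [-48, 21]].
Characteristic polynomial det(A - λI) = λ^2 - 2λ - 15 = 0.
Eigenvalues λ = -3, 5.
For λ=-3: (A-λI) row 1 is [-16, 8], so an eigenvector is (-1, -2).
For λ=5: (A-λI) row 1 is [-24, 8], so an eigenvector is (-1, -3).
General solution: K_1e^(-3t)(-1,-2) + K_2e^(5t)(-1,-3).

u(t) = -K_1e^(-3t) - K_2e^(5t), v(t) = -2K_1e^(-3t) - 3K_2e^(5t)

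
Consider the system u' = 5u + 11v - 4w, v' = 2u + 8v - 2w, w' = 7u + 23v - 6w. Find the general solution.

u(t) = -K_1e^(2t) + K_2e^(4t) + K_3e^(t), v(t) = K_1e^(2t) + K_2e^(4t), w(t) = 2K_1e^(2t) + 3K_2e^(4t) + K_3e^(t)

Coefficient matrix A = [[5, 11, -4], [2, 8, -2], [7, 23, -6]].
det(A - λI) = 0 gives eigenvalues λ = 2, 4, 1.
For λ=2: eigenvector (-1,1,2).
For λ=4: eigenvector (1,1,3).
For λ=1: eigenvector (1,0,1).
General solution: K_1e^(2t)(-1,1,2) + K_2e^(4t)(1,1,3) + K_3e^(t)(1,0,1).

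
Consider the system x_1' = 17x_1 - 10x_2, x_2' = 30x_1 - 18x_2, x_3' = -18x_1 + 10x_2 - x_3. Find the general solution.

x_1(t) = 2C_1e^(2t) - C_2e^(-3t), x_2(t) = 3C_1e^(2t) - 2C_2e^(-3t), x_3(t) = -2C_1e^(2t) + C_2e^(-3t) + C_3e^(-t)

Coefficient matrix A = [[17, -10, 0], [30, -18, 0], [-18, 10, -1]].
det(A - λI) = 0 gives eigenvalues λ = 2, -3, -1.
For λ=2: eigenvector (2,3,-2).
For λ=-3: eigenvector (-1,-2,1).
For λ=-1: eigenvector (0,0,1).
General solution: C_1e^(2t)(2,3,-2) + C_2e^(-3t)(-1,-2,1) + C_3e^(-t)(0,0,1).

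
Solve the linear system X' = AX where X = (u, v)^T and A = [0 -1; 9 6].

u(t) = C_1e^(3t) + C_2te^(3t) - C_2e^(3t), v(t) = -3C_1e^(3t) - 3C_2te^(3t) + 2C_2e^(3t)

Coefficient matrix A = [[0, -1], [9, 6]].
Characteristic polynomial det(A - λI) = λ^2 - 6λ + 9 = 0.
Single eigenvalue λ = 3 with algebraic multiplicity 2.
Eigenvector v = (1,-3); generalized eigenvector w with (A-λI)w=v is (-1,2).
General solution: e^(3t)[C_1·v + C_2·(t·v + w)].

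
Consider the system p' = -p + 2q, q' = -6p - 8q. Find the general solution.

p(t) = 2K_1e^(-4t) - K_2e^(-5t), q(t) = -3K_1e^(-4t) + 2K_2e^(-5t)

Coefficient matrix A = [[-1, 2], [-6, -8]].
Characteristic polynomial det(A - λI) = λ^2 + 9λ + 20 = 0.
Eigenvalues λ = -4, -5.
For λ=-4: (A-λI) row 1 is [3, 2], so an eigenvector is (2, -3).
For λ=-5: (A-λI) row 1 is [4, 2], so an eigenvector is (-1, 2).
General solution: K_1e^(-4t)(2,-3) + K_2e^(-5t)(-1,2).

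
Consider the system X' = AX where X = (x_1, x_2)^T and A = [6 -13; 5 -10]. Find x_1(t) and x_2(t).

Coefficient matrix A = [[6, -13], [5, -10]].
Characteristic polynomial det(A - λI) = λ^2 + 4λ + 5 = 0.
Eigenvalues λ = -2 ± i (complex conjugate pair).
For λ=-2+i: an eigenvector is (2,1) - i(3,2) = (2 - 3i, 1 - 2i).
A real fundamental pair from Re and Im of e^((-2+i)t)v: X_1 = e^(-2t)(cos(t)·(2,1) + sin(t)·(3,2)), X_2 = e^(-2t)(sin(t)·(2,1) - cos(t)·(3,2)).
General solution: c_1X_1 + c_2X_2.

x_1(t) = 3c_1e^(-2t)sin(t) + 2c_1e^(-2t)cos(t) + 2c_2e^(-2t)sin(t) - 3c_2e^(-2t)cos(t), x_2(t) = 2c_1e^(-2t)sin(t) + c_1e^(-2t)cos(t) + c_2e^(-2t)sin(t) - 2c_2e^(-2t)cos(t)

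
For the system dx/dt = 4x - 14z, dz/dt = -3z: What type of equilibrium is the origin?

A = [[4,-14],[0,-3]]; det(A-λI) = λ^2 - λ - 12.
λ = 4, -3: opposite signs.

saddle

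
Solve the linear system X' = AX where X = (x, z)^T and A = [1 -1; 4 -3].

Coefficient matrix A = [[1, -1], [4, -3]].
Characteristic polynomial det(A - λI) = λ^2 + 2λ + 1 = 0.
Single eigenvalue λ = -1 with algebraic multiplicity 2.
Eigenvector v = (1,2); generalized eigenvector w with (A-λI)w=v is (2,3).
General solution: e^(-t)[c_1·v + c_2·(t·v + w)].

x(t) = c_1e^(-t) + c_2te^(-t) + 2c_2e^(-t), z(t) = 2c_1e^(-t) + 2c_2te^(-t) + 3c_2e^(-t)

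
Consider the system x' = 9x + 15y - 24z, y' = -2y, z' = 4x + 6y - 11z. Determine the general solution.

Coefficient matrix A = [[9, 15, -24], [0, -2, 0], [4, 6, -11]].
det(A - λI) = 0 gives eigenvalues λ = 1, -3, -2.
For λ=1: eigenvector (3,0,1).
For λ=-3: eigenvector (2,0,1).
For λ=-2: eigenvector (3,1,2).
General solution: c_1e^(t)(3,0,1) + c_2e^(-3t)(2,0,1) + c_3e^(-2t)(3,1,2).

x(t) = 3c_1e^(t) + 2c_2e^(-3t) + 3c_3e^(-2t), y(t) = c_3e^(-2t), z(t) = c_1e^(t) + c_2e^(-3t) + 2c_3e^(-2t)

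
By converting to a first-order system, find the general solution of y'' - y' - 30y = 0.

y(t) = K_1e^(-5t) + K_2e^(6t)

Let x_1 = y, x_2 = y'. Then x_1' = x_2 and x_2' = 30x_1 + x_2.
A = [[0,1],[30,1]]; det(A-λI) = λ^2 - λ - 30.
Eigenvalues λ = -5, 6 with eigenvectors (1,-5), (1,6).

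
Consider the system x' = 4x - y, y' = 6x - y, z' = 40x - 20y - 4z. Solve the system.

x(t) = K_1e^(2t) + K_3e^(t), y(t) = 2K_1e^(2t) + 3K_3e^(t), z(t) = K_2e^(-4t) - 4K_3e^(t)

Coefficient matrix A = [[4, -1, 0], [6, -1, 0], [40, -20, -4]].
det(A - λI) = 0 gives eigenvalues λ = 2, -4, 1.
For λ=2: eigenvector (1,2,0).
For λ=-4: eigenvector (0,0,1).
For λ=1: eigenvector (1,3,-4).
General solution: K_1e^(2t)(1,2,0) + K_2e^(-4t)(0,0,1) + K_3e^(t)(1,3,-4).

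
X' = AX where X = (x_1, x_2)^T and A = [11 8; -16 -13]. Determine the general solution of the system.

Coefficient matrix A = [[11, 8], [-16, -13]].
Characteristic polynomial det(A - λI) = λ^2 + 2λ - 15 = 0.
Eigenvalues λ = 3, -5.
For λ=3: (A-λI) row 1 is [8, 8], so an eigenvector is (1, -1).
For λ=-5: (A-λI) row 1 is [16, 8], so an eigenvector is (1, -2).
General solution: K_1e^(3t)(1,-1) + K_2e^(-5t)(1,-2).

x_1(t) = K_1e^(3t) + K_2e^(-5t), x_2(t) = -K_1e^(3t) - 2K_2e^(-5t)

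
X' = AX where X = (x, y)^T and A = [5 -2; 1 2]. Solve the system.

x(t) = c_1e^(3t) - 2c_2e^(4t), y(t) = c_1e^(3t) - c_2e^(4t)

Coefficient matrix A = [[5, -2], [1, 2]].
Characteristic polynomial det(A - λI) = λ^2 - 7λ + 12 = 0.
Eigenvalues λ = 3, 4.
For λ=3: (A-λI) row 1 is [2, -2], so an eigenvector is (1, 1).
For λ=4: (A-λI) row 1 is [1, -2], so an eigenvector is (-2, -1).
General solution: c_1e^(3t)(1,1) + c_2e^(4t)(-2,-1).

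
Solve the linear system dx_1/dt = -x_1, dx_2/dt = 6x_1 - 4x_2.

Coefficient matrix A = [[-1, 0], [6, -4]].
Characteristic polynomial det(A - λI) = λ^2 + 5λ + 4 = 0.
Eigenvalues λ = -4, -1.
For λ=-4: (A-λI) row 1 is [3, 0], so an eigenvector is (0, 1).
For λ=-1: (A-λI) row 2 is [6, -3], so an eigenvector is (-1, -2).
General solution: C_1e^(-4t)(0,1) + C_2e^(-t)(-1,-2).

x_1(t) = -C_2e^(-t), x_2(t) = C_1e^(-4t) - 2C_2e^(-t)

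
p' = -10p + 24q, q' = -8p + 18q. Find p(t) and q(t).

p(t) = -3C_1e^(6t) + 2C_2e^(2t), q(t) = -2C_1e^(6t) + C_2e^(2t)

Coefficient matrix A = [[-10, 24], [-8, 18]].
Characteristic polynomial det(A - λI) = λ^2 - 8λ + 12 = 0.
Eigenvalues λ = 6, 2.
For λ=6: (A-λI) row 1 is [-16, 24], so an eigenvector is (-3, -2).
For λ=2: (A-λI) row 1 is [-12, 24], so an eigenvector is (2, 1).
General solution: C_1e^(6t)(-3,-2) + C_2e^(2t)(2,1).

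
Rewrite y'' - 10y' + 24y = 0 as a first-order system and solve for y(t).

Let x_1 = y, x_2 = y'. Then x_1' = x_2 and x_2' = -24x_1 + 10x_2.
A = [[0,1],[-24,10]]; det(A-λI) = λ^2 - 10λ + 24.
Eigenvalues λ = 4, 6 with eigenvectors (1,4), (1,6).

y(t) = K_1e^(4t) + K_2e^(6t)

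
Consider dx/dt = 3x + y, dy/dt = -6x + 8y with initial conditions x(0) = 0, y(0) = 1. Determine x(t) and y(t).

Coefficient matrix A = [[3, 1], [-6, 8]].
Characteristic polynomial det(A - λI) = λ^2 - 11λ + 30 = 0.
Eigenvalues λ = 6, 5.
For λ=6: (A-λI) row 1 is [-3, 1], so an eigenvector is (1, 3).
For λ=5: (A-λI) row 1 is [-2, 1], so an eigenvector is (-1, -2).
General solution: C_1e^(6t)(1,3) + C_2e^(5t)(-1,-2).
Applying x(0)=0, y(0)=1 gives C_1=1, C_2=1.

x(t) = e^(6t) - e^(5t), y(t) = 3e^(6t) - 2e^(5t)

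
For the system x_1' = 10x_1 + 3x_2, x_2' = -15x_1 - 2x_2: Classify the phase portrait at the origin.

unstable spiral

A = [[10,3],[-15,-2]]; det(A-λI) = λ^2 - 8λ + 25.
λ = 4 ± 3i: positive real part.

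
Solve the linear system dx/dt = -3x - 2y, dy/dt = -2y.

x(t) = 2K_1e^(-2t) + K_2e^(-3t), y(t) = -K_1e^(-2t)

Coefficient matrix A = [[-3, -2], [0, -2]].
Characteristic polynomial det(A - λI) = λ^2 + 5λ + 6 = 0.
Eigenvalues λ = -2, -3.
For λ=-2: (A-λI) row 1 is [-1, -2], so an eigenvector is (2, -1).
For λ=-3: (A-λI) row 1 is [0, -2], so an eigenvector is (1, 0).
General solution: K_1e^(-2t)(2,-1) + K_2e^(-3t)(1,0).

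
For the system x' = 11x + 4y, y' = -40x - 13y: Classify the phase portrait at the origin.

stable spiral

A = [[11,4],[-40,-13]]; det(A-λI) = λ^2 + 2λ + 17.
λ = -1 ± 4i: negative real part.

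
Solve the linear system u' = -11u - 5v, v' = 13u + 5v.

Coefficient matrix A = [[-11, -5], [13, 5]].
Characteristic polynomial det(A - λI) = λ^2 + 6λ + 10 = 0.
Eigenvalues λ = -3 ± i (complex conjugate pair).
For λ=-3+i: an eigenvector is (1,-2) - i(2,-3) = (1 - 2i, -2 + 3i).
A real fundamental pair from Re and Im of e^((-3+i)t)v: X_1 = e^(-3t)(cos(t)·(1,-2) + sin(t)·(2,-3)), X_2 = e^(-3t)(sin(t)·(1,-2) - cos(t)·(2,-3)).
General solution: C_1X_1 + C_2X_2.

u(t) = 2C_1e^(-3t)sin(t) + C_1e^(-3t)cos(t) + C_2e^(-3t)sin(t) - 2C_2e^(-3t)cos(t), v(t) = -3C_1e^(-3t)sin(t) - 2C_1e^(-3t)cos(t) - 2C_2e^(-3t)sin(t) + 3C_2e^(-3t)cos(t)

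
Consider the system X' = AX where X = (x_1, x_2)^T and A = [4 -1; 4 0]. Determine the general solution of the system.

Coefficient matrix A = [[4, -1], [4, 0]].
Characteristic polynomial det(A - λI) = λ^2 - 4λ + 4 = 0.
Single eigenvalue λ = 2 with algebraic multiplicity 2.
Eigenvector v = (-1,-2); generalized eigenvector w with (A-λI)w=v is (1,3).
General solution: e^(2t)[K_1·v + K_2·(t·v + w)].

x_1(t) = -K_1e^(2t) - K_2te^(2t) + K_2e^(2t), x_2(t) = -2K_1e^(2t) - 2K_2te^(2t) + 3K_2e^(2t)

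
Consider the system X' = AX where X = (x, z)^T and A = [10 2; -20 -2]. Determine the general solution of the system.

Coefficient matrix A = [[10, 2], [-20, -2]].
Characteristic polynomial det(A - λI) = λ^2 - 8λ + 20 = 0.
Eigenvalues λ = 4 ± 2i (complex conjugate pair).
For λ=4+2i: an eigenvector is (0,1) - i(1,-3) = (0 - i, 1 + 3i).
A real fundamental pair from Re and Im of e^((4+2i)t)v: X_1 = e^(4t)(cos(2t)·(0,1) + sin(2t)·(1,-3)), X_2 = e^(4t)(sin(2t)·(0,1) - cos(2t)·(1,-3)).
General solution: K_1X_1 + K_2X_2.

x(t) = K_1e^(4t)sin(2t) - K_2e^(4t)cos(2t), z(t) = -3K_1e^(4t)sin(2t) + K_1e^(4t)cos(2t) + K_2e^(4t)sin(2t) + 3K_2e^(4t)cos(2t)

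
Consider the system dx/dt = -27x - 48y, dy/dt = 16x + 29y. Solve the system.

x(t) = 2C_1e^(-3t) - 3C_2e^(5t), y(t) = -C_1e^(-3t) + 2C_2e^(5t)

Coefficient matrix A = [[-27, -48], [16, 29]].
Characteristic polynomial det(A - λI) = λ^2 - 2λ - 15 = 0.
Eigenvalues λ = -3, 5.
For λ=-3: (A-λI) row 1 is [-24, -48], so an eigenvector is (2, -1).
For λ=5: (A-λI) row 1 is [-32, -48], so an eigenvector is (-3, 2).
General solution: C_1e^(-3t)(2,-1) + C_2e^(5t)(-3,2).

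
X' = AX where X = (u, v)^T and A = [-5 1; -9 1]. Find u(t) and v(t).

Coefficient matrix A = [[-5, 1], [-9, 1]].
Characteristic polynomial det(A - λI) = λ^2 + 4λ + 4 = 0.
Single eigenvalue λ = -2 with algebraic multiplicity 2.
Eigenvector v = (-1,-3); generalized eigenvector w with (A-λI)w=v is (1,2).
General solution: e^(-2t)[K_1·v + K_2·(t·v + w)].

u(t) = -K_1e^(-2t) - K_2te^(-2t) + K_2e^(-2t), v(t) = -3K_1e^(-2t) - 3K_2te^(-2t) + 2K_2e^(-2t)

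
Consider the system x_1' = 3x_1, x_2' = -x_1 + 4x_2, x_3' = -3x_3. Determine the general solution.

x_1(t) = C_1e^(3t), x_2(t) = C_1e^(3t) + C_2e^(4t), x_3(t) = C_3e^(-3t)

Coefficient matrix A = [[3, 0, 0], [-1, 4, 0], [0, 0, -3]].
det(A - λI) = 0 gives eigenvalues λ = 3, 4, -3.
For λ=3: eigenvector (1,1,0).
For λ=4: eigenvector (0,1,0).
For λ=-3: eigenvector (0,0,1).
General solution: C_1e^(3t)(1,1,0) + C_2e^(4t)(0,1,0) + C_3e^(-3t)(0,0,1).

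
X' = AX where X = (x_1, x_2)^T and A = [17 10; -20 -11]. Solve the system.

Coefficient matrix A = [[17, 10], [-20, -11]].
Characteristic polynomial det(A - λI) = λ^2 - 6λ + 13 = 0.
Eigenvalues λ = 3 ± 2i (complex conjugate pair).
For λ=3+2i: an eigenvector is (2,-3) - i(-1,1) = (2 + i, -3 - i).
A real fundamental pair from Re and Im of e^((3+2i)t)v: X_1 = e^(3t)(cos(2t)·(2,-3) + sin(2t)·(-1,1)), X_2 = e^(3t)(sin(2t)·(2,-3) - cos(2t)·(-1,1)).
General solution: K_1X_1 + K_2X_2.

x_1(t) = -K_1e^(3t)sin(2t) + 2K_1e^(3t)cos(2t) + 2K_2e^(3t)sin(2t) + K_2e^(3t)cos(2t), x_2(t) = K_1e^(3t)sin(2t) - 3K_1e^(3t)cos(2t) - 3K_2e^(3t)sin(2t) - K_2e^(3t)cos(2t)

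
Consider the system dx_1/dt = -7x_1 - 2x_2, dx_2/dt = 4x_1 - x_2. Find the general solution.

x_1(t) = -C_1e^(-5t) - C_2e^(-3t), x_2(t) = C_1e^(-5t) + 2C_2e^(-3t)

Coefficient matrix A = [[-7, -2], [4, -1]].
Characteristic polynomial det(A - λI) = λ^2 + 8λ + 15 = 0.
Eigenvalues λ = -5, -3.
For λ=-5: (A-λI) row 1 is [-2, -2], so an eigenvector is (-1, 1).
For λ=-3: (A-λI) row 1 is [-4, -2], so an eigenvector is (-1, 2).
General solution: C_1e^(-5t)(-1,1) + C_2e^(-3t)(-1,2).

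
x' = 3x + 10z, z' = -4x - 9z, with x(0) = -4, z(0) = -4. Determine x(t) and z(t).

Coefficient matrix A = [[3, 10], [-4, -9]].
Characteristic polynomial det(A - λI) = λ^2 + 6λ + 13 = 0.
Eigenvalues λ = -3 ± 2i (complex conjugate pair).
For λ=-3+2i: an eigenvector is (-2,1) - i(-1,1) = (-2 + i, 1 - i).
A real fundamental pair from Re and Im of e^((-3+2i)t)v: X_1 = e^(-3t)(cos(2t)·(-2,1) + sin(2t)·(-1,1)), X_2 = e^(-3t)(sin(2t)·(-2,1) - cos(2t)·(-1,1)).
General solution: K_1X_1 + K_2X_2.
Applying x(0)=-4, z(0)=-4 gives K_1=8, K_2=12.

x(t) = -32e^(-3t)sin(2t) - 4e^(-3t)cos(2t), z(t) = 20e^(-3t)sin(2t) - 4e^(-3t)cos(2t)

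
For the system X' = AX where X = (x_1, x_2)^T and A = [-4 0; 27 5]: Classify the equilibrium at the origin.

saddle

A = [[-4,0],[27,5]]; det(A-λI) = λ^2 - λ - 20.
λ = -4, 5: opposite signs.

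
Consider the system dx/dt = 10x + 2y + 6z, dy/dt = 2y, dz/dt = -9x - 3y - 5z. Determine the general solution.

Coefficient matrix A = [[10, 2, 6], [0, 2, 0], [-9, -3, -5]].
det(A - λI) = 0 gives eigenvalues λ = 2, 4, 1.
For λ=2: eigenvector (2,1,-3).
For λ=4: eigenvector (1,0,-1).
For λ=1: eigenvector (-2,0,3).
General solution: K_1e^(2t)(2,1,-3) + K_2e^(4t)(1,0,-1) + K_3e^(t)(-2,0,3).

x(t) = 2K_1e^(2t) + K_2e^(4t) - 2K_3e^(t), y(t) = K_1e^(2t), z(t) = -3K_1e^(2t) - K_2e^(4t) + 3K_3e^(t)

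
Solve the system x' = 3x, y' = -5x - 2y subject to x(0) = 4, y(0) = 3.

Coefficient matrix A = [[3, 0], [-5, -2]].
Characteristic polynomial det(A - λI) = λ^2 - λ - 6 = 0.
Eigenvalues λ = 3, -2.
For λ=3: (A-λI) row 2 is [-5, -5], so an eigenvector is (-1, 1).
For λ=-2: (A-λI) row 1 is [5, 0], so an eigenvector is (0, -1).
General solution: K_1e^(3t)(-1,1) + K_2e^(-2t)(0,-1).
Applying x(0)=4, y(0)=3 gives K_1=-4, K_2=-7.

x(t) = 4e^(3t), y(t) = -4e^(3t) + 7e^(-2t)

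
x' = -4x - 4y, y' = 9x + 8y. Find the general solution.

Coefficient matrix A = [[-4, -4], [9, 8]].
Characteristic polynomial det(A - λI) = λ^2 - 4λ + 4 = 0.
Single eigenvalue λ = 2 with algebraic multiplicity 2.
Eigenvector v = (-2,3); generalized eigenvector w with (A-λI)w=v is (1,-1).
General solution: e^(2t)[c_1·v + c_2·(t·v + w)].

x(t) = -2c_1e^(2t) - 2c_2te^(2t) + c_2e^(2t), y(t) = 3c_1e^(2t) + 3c_2te^(2t) - c_2e^(2t)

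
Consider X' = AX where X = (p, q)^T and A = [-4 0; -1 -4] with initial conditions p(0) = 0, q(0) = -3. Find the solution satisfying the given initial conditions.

p(t) = 0, q(t) = -3e^(-4t)

Coefficient matrix A = [[-4, 0], [-1, -4]].
Characteristic polynomial det(A - λI) = λ^2 + 8λ + 16 = 0.
Single eigenvalue λ = -4 with algebraic multiplicity 2.
Eigenvector v = (0,-1); generalized eigenvector w with (A-λI)w=v is (1,3).
General solution: e^(-4t)[c_1·v + c_2·(t·v + w)].
Applying p(0)=0, q(0)=-3 gives c_1=3, c_2=0.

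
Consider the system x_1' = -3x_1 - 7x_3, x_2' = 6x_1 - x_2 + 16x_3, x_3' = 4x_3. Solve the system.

x_1(t) = C_1e^(-3t) - C_3e^(4t), x_2(t) = -3C_1e^(-3t) + C_2e^(-t) + 2C_3e^(4t), x_3(t) = C_3e^(4t)

Coefficient matrix A = [[-3, 0, -7], [6, -1, 16], [0, 0, 4]].
det(A - λI) = 0 gives eigenvalues λ = -3, -1, 4.
For λ=-3: eigenvector (1,-3,0).
For λ=-1: eigenvector (0,1,0).
For λ=4: eigenvector (-1,2,1).
General solution: C_1e^(-3t)(1,-3,0) + C_2e^(-t)(0,1,0) + C_3e^(4t)(-1,2,1).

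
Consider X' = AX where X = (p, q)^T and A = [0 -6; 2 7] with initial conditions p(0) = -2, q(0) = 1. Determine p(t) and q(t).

Coefficient matrix A = [[0, -6], [2, 7]].
Characteristic polynomial det(A - λI) = λ^2 - 7λ + 12 = 0.
Eigenvalues λ = 4, 3.
For λ=4: (A-λI) row 1 is [-4, -6], so an eigenvector is (-3, 2).
For λ=3: (A-λI) row 1 is [-3, -6], so an eigenvector is (2, -1).
General solution: c_1e^(4t)(-3,2) + c_2e^(3t)(2,-1).
Applying p(0)=-2, q(0)=1 gives c_1=0, c_2=-1.

p(t) = -2e^(3t), q(t) = e^(3t)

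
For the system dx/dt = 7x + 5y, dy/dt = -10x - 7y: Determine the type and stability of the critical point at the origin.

center

A = [[7,5],[-10,-7]]; det(A-λI) = λ^2 + 1.
λ = 0 ± i: zero real part.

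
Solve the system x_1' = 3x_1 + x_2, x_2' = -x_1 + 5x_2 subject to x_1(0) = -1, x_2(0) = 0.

x_1(t) = te^(4t) - e^(4t), x_2(t) = te^(4t)

Coefficient matrix A = [[3, 1], [-1, 5]].
Characteristic polynomial det(A - λI) = λ^2 - 8λ + 16 = 0.
Single eigenvalue λ = 4 with algebraic multiplicity 2.
Eigenvector v = (1,1); generalized eigenvector w with (A-λI)w=v is (1,2).
General solution: e^(4t)[c_1·v + c_2·(t·v + w)].
Applying x_1(0)=-1, x_2(0)=0 gives c_1=-2, c_2=1.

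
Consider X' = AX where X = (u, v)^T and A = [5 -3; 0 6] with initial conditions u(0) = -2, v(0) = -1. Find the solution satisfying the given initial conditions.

Coefficient matrix A = [[5, -3], [0, 6]].
Characteristic polynomial det(A - λI) = λ^2 - 11λ + 30 = 0.
Eigenvalues λ = 5, 6.
For λ=5: (A-λI) row 1 is [0, -3], so an eigenvector is (-1, 0).
For λ=6: (A-λI) row 1 is [-1, -3], so an eigenvector is (3, -1).
General solution: c_1e^(5t)(-1,0) + c_2e^(6t)(3,-1).
Applying u(0)=-2, v(0)=-1 gives c_1=5, c_2=1.

u(t) = 3e^(6t) - 5e^(5t), v(t) = -e^(6t)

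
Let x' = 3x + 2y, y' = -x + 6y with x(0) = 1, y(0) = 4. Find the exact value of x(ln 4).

5632

A = [[3,2],[-1,6]]; eigenvalues λ = 5, 4.
Eigenvectors: (-1,-1) for λ=5, (-2,-1) for λ=4.
From the initial condition, c_1 = -7, c_2 = 3.
x(ln 4) = (-7)(4^5)(-1) + (3)(4^4)(-2) = 5632.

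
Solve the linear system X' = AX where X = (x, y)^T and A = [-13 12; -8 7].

Coefficient matrix A = [[-13, 12], [-8, 7]].
Characteristic polynomial det(A - λI) = λ^2 + 6λ + 5 = 0.
Eigenvalues λ = -1, -5.
For λ=-1: (A-λI) row 1 is [-12, 12], so an eigenvector is (-1, -1).
For λ=-5: (A-λI) row 1 is [-8, 12], so an eigenvector is (3, 2).
General solution: C_1e^(-t)(-1,-1) + C_2e^(-5t)(3,2).

x(t) = -C_1e^(-t) + 3C_2e^(-5t), y(t) = -C_1e^(-t) + 2C_2e^(-5t)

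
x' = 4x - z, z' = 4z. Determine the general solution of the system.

Coefficient matrix A = [[4, -1], [0, 4]].
Characteristic polynomial det(A - λI) = λ^2 - 8λ + 16 = 0.
Single eigenvalue λ = 4 with algebraic multiplicity 2.
Eigenvector v = (1,0); generalized eigenvector w with (A-λI)w=v is (-1,-1).
General solution: e^(4t)[C_1·v + C_2·(t·v + w)].

x(t) = C_1e^(4t) + C_2te^(4t) - C_2e^(4t), z(t) = -C_2e^(4t)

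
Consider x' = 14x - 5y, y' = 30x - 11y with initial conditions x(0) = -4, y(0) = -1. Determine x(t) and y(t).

x(t) = -11e^(4t) + 7e^(-t), y(t) = -22e^(4t) + 21e^(-t)

Coefficient matrix A = [[14, -5], [30, -11]].
Characteristic polynomial det(A - λI) = λ^2 - 3λ - 4 = 0.
Eigenvalues λ = -1, 4.
For λ=-1: (A-λI) row 1 is [15, -5], so an eigenvector is (1, 3).
For λ=4: (A-λI) row 1 is [10, -5], so an eigenvector is (1, 2).
General solution: c_1e^(-t)(1,3) + c_2e^(4t)(1,2).
Applying x(0)=-4, y(0)=-1 gives c_1=7, c_2=-11.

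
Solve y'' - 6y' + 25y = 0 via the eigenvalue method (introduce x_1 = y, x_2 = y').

y(t) = K_1e^(3t)cos(4t) + K_2e^(3t)sin(4t)

Let x_1 = y, x_2 = y'. Then x_1' = x_2 and x_2' = -25x_1 + 6x_2.
A = [[0,1],[-25,6]]; det(A-λI) = λ^2 - 6λ + 25.
Eigenvalues λ = 3 ± 4i.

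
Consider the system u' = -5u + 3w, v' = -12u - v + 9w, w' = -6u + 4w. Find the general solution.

Coefficient matrix A = [[-5, 0, 3], [-12, -1, 9], [-6, 0, 4]].
det(A - λI) = 0 gives eigenvalues λ = 1, -1, -2.
For λ=1: eigenvector (-1,-3,-2).
For λ=-1: eigenvector (0,1,0).
For λ=-2: eigenvector (1,3,1).
General solution: c_1e^(t)(-1,-3,-2) + c_2e^(-t)(0,1,0) + c_3e^(-2t)(1,3,1).

u(t) = -c_1e^(t) + c_3e^(-2t), v(t) = -3c_1e^(t) + c_2e^(-t) + 3c_3e^(-2t), w(t) = -2c_1e^(t) + c_3e^(-2t)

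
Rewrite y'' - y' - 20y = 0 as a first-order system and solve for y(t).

y(t) = c_1e^(5t) + c_2e^(-4t)

Let x_1 = y, x_2 = y'. Then x_1' = x_2 and x_2' = 20x_1 + x_2.
A = [[0,1],[20,1]]; det(A-λI) = λ^2 - λ - 20.
Eigenvalues λ = 5, -4 with eigenvectors (1,5), (1,-4).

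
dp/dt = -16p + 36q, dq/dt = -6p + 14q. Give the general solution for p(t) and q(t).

Coefficient matrix A = [[-16, 36], [-6, 14]].
Characteristic polynomial det(A - λI) = λ^2 + 2λ - 8 = 0.
Eigenvalues λ = 2, -4.
For λ=2: (A-λI) row 1 is [-18, 36], so an eigenvector is (2, 1).
For λ=-4: (A-λI) row 1 is [-12, 36], so an eigenvector is (-3, -1).
General solution: C_1e^(2t)(2,1) + C_2e^(-4t)(-3,-1).

p(t) = 2C_1e^(2t) - 3C_2e^(-4t), q(t) = C_1e^(2t) - C_2e^(-4t)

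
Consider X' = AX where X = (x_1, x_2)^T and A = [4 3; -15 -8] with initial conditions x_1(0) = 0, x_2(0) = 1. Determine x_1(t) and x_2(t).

Coefficient matrix A = [[4, 3], [-15, -8]].
Characteristic polynomial det(A - λI) = λ^2 + 4λ + 13 = 0.
Eigenvalues λ = -2 ± 3i (complex conjugate pair).
For λ=-2+3i: an eigenvector is (0,1) - i(1,-2) = (0 - i, 1 + 2i).
A real fundamental pair from Re and Im of e^((-2+3i)t)v: X_1 = e^(-2t)(cos(3t)·(0,1) + sin(3t)·(1,-2)), X_2 = e^(-2t)(sin(3t)·(0,1) - cos(3t)·(1,-2)).
General solution: c_1X_1 + c_2X_2.
Applying x_1(0)=0, x_2(0)=1 gives c_1=1, c_2=0.

x_1(t) = e^(-2t)sin(3t), x_2(t) = -2e^(-2t)sin(3t) + e^(-2t)cos(3t)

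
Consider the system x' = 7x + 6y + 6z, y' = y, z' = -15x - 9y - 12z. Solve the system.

x(t) = 2K_1e^(t) + 3K_2e^(-3t) + 2K_3e^(-2t), y(t) = K_1e^(t), z(t) = -3K_1e^(t) - 5K_2e^(-3t) - 3K_3e^(-2t)

Coefficient matrix A = [[7, 6, 6], [0, 1, 0], [-15, -9, -12]].
det(A - λI) = 0 gives eigenvalues λ = 1, -3, -2.
For λ=1: eigenvector (2,1,-3).
For λ=-3: eigenvector (3,0,-5).
For λ=-2: eigenvector (2,0,-3).
General solution: K_1e^(t)(2,1,-3) + K_2e^(-3t)(3,0,-5) + K_3e^(-2t)(2,0,-3).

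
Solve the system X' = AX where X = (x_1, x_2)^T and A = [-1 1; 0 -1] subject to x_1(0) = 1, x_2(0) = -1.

Coefficient matrix A = [[-1, 1], [0, -1]].
Characteristic polynomial det(A - λI) = λ^2 + 2λ + 1 = 0.
Single eigenvalue λ = -1 with algebraic multiplicity 2.
Eigenvector v = (-1,0); generalized eigenvector w with (A-λI)w=v is (-3,-1).
General solution: e^(-t)[K_1·v + K_2·(t·v + w)].
Applying x_1(0)=1, x_2(0)=-1 gives K_1=-4, K_2=1.

x_1(t) = -te^(-t) + e^(-t), x_2(t) = -e^(-t)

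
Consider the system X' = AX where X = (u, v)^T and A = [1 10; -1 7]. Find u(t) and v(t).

Coefficient matrix A = [[1, 10], [-1, 7]].
Characteristic polynomial det(A - λI) = λ^2 - 8λ + 17 = 0.
Eigenvalues λ = 4 ± i (complex conjugate pair).
For λ=4+i: an eigenvector is (-3,-1) - i(-1,0) = (-3 + i, -1).
A real fundamental pair from Re and Im of e^((4+i)t)v: X_1 = e^(4t)(cos(t)·(-3,-1) + sin(t)·(-1,0)), X_2 = e^(4t)(sin(t)·(-3,-1) - cos(t)·(-1,0)).
General solution: K_1X_1 + K_2X_2.

u(t) = -K_1e^(4t)sin(t) - 3K_1e^(4t)cos(t) - 3K_2e^(4t)sin(t) + K_2e^(4t)cos(t), v(t) = -K_1e^(4t)cos(t) - K_2e^(4t)sin(t)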